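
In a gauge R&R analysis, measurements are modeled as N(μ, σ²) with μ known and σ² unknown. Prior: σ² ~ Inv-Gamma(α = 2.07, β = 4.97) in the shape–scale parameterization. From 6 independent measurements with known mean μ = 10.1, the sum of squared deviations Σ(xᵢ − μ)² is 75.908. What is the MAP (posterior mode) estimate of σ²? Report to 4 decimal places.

With known mean μ and an Inverse-Gamma(α, β) prior on σ², the Normal likelihood is conjugate: posterior is Inv-Gamma(α + n/2, β + Σ(xᵢ−μ)²/2).
Posterior: Inv-Gamma(2.07 + 6/2, 4.97 + 75.908/2) = Inv-Gamma(5.07, 42.9240).
Mode = β/(α+1) = 42.9240/6.07 = 7.0715.

7.0715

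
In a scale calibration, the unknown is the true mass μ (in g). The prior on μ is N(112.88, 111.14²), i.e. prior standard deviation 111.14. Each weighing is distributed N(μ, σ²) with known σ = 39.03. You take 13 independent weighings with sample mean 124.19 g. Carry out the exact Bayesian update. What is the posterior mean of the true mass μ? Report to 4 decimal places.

For Normal data with known variance σ², a Normal(μ₀, σ₀²) prior on μ is conjugate. Posterior precision = 1/σ₀² + n/σ²; posterior mean is the precision-weighted average of μ₀ and x̄.
n·x̄ = 13·124.19 = 1614.47.
σ₀² = 111.14² = 12352.0996, σ² = 39.03² = 1523.3409; σ² + n·σ₀² = 1523.3409 + 13·12352.0996 = 162100.6357.
Posterior mean = (μ₀/σ₀² + n·x̄/σ²)/(1/σ₀² + n/σ²) = (σ²·μ₀ + σ₀²·n·x̄)/(σ² + n·σ₀²) = (1523.3409·112.88 + 12352.0996·1614.47)/162100.6357 = 20114048.962004/162100.6357 = 124.0837.

124.0837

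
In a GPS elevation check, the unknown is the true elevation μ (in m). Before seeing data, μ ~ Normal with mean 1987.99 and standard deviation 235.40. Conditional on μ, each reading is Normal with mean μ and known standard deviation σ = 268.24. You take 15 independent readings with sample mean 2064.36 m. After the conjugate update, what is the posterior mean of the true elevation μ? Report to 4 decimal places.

2058.2757

For Normal data with known variance σ², a Normal(μ₀, σ₀²) prior on μ is conjugate. Posterior precision = 1/σ₀² + n/σ²; posterior mean is the precision-weighted average of μ₀ and x̄.
n·x̄ = 15·2064.36 = 30965.4.
σ₀² = 235.40² = 55413.16, σ² = 268.24² = 71952.6976; σ² + n·σ₀² = 71952.6976 + 15·55413.16 = 903150.0976.
Posterior mean = (μ₀/σ₀² + n·x̄/σ²)/(1/σ₀² + n/σ²) = (σ²·μ₀ + σ₀²·n·x̄)/(σ² + n·σ₀²) = (71952.6976·1987.99 + 55413.16·30965.4)/903150.0976 = 1858931907.965824/903150.0976 = 2058.2757.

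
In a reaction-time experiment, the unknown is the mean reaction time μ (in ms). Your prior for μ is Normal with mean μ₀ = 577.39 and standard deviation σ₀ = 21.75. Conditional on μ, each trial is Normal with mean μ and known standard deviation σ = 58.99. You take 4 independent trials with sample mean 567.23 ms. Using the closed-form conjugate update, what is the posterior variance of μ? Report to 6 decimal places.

306.431667

For Normal data with known variance σ², a Normal(μ₀, σ₀²) prior on μ is conjugate. Posterior precision = 1/σ₀² + n/σ²; posterior mean is the precision-weighted average of μ₀ and x̄.
σ₀² = 21.75² = 473.0625, σ² = 58.99² = 3479.8201; σ² + n·σ₀² = 3479.8201 + 4·473.0625 = 5372.0701.
Posterior precision = 1/σ₀² + n/σ² = 1/473.0625 + 4/3479.8201 = (σ² + n·σ₀²)/(σ₀²σ²) = 5372.0701/(473.0625·3479.8201); posterior variance σₙ² = σ₀²σ²/(σ² + n·σ₀²) = 473.0625·3479.8201/5372.0701 = 306.431667.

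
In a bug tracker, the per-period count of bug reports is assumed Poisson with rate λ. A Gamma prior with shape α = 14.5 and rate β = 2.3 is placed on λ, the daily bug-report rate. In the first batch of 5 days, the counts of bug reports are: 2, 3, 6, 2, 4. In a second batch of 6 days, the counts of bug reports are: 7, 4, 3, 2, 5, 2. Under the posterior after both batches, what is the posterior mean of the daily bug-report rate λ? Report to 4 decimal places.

4.0977

With a Gamma(shape α, rate β) prior, the Poisson likelihood is conjugate: the posterior is Gamma(α + ΣXᵢ, β + n).
Batch 1: sum of counts S = 17 over n = 5 days.
After batch 1: Gamma(α+S, β+n) = Gamma(14.5+17, 2.3+5) = Gamma(31.5, 7.3).
Batch 2: sum of counts S = 23 over n = 6 days.
After batch 2: Gamma(α+S, β+n) = Gamma(31.5+23, 7.3+6) = Gamma(54.5, 13.3).
Posterior mean = α/β = 54.5/13.3 = 4.0977.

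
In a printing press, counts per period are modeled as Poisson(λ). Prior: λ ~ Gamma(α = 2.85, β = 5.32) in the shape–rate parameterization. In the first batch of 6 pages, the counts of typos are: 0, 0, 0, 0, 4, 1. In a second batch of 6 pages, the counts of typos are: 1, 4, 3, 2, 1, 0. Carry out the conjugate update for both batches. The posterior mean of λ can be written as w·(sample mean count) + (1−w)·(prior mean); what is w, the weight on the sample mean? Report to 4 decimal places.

0.6928

With a Gamma(shape α, rate β) prior, the Poisson likelihood is conjugate: the posterior is Gamma(α + ΣXᵢ, β + n).
Total number of pages: n = 6 + 6 = 12.
Posterior mean = (α₀+S)/(β₀+n) = [n/(β₀+n)]·(S/n) + [β₀/(β₀+n)]·(α₀/β₀), so only n and β₀ enter the weight.
Weight on data w = n/(β₀+n) = 12/(5.32+12) = 12/17.32 = 0.6928.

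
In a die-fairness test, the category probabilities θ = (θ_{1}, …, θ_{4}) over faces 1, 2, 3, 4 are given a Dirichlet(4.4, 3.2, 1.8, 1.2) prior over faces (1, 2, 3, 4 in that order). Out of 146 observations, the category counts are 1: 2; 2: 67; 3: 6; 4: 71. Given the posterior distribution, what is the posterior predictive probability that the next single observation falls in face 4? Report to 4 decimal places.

0.4610

The Dirichlet prior is conjugate to the Multinomial likelihood: each posterior αⱼ = prior αⱼ + observed count nⱼ.
Posterior concentration: (6.4, 70.2, 7.8, 72.2), total = 156.6.
P(next = 4 | data) = α_{4}/Σα = 0.4610.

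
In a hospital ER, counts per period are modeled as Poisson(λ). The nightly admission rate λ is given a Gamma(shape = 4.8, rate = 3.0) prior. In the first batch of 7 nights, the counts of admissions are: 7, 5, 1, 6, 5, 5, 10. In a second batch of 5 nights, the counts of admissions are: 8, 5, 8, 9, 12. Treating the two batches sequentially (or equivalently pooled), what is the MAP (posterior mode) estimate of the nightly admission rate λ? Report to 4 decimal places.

With a Gamma(shape α, rate β) prior, the Poisson likelihood is conjugate: the posterior is Gamma(α + ΣXᵢ, β + n).
Batch 1: sum of counts S = 39 over n = 7 nights.
After batch 1: Gamma(α+S, β+n) = Gamma(4.8+39, 3.0+7) = Gamma(43.8, 10.0).
Batch 2: sum of counts S = 42 over n = 5 nights.
After batch 2: Gamma(α+S, β+n) = Gamma(43.8+42, 10.0+5) = Gamma(85.8, 15.0).
Mode of Gamma(α,β) for α≥1 is (α−1)/β = 84.8/15.0 = 5.6533.

5.6533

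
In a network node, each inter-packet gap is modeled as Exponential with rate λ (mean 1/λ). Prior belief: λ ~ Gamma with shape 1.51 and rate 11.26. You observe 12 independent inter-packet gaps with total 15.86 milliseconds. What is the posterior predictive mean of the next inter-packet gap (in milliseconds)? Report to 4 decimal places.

2.1679

With a Gamma(shape α, rate β) prior on the exponential rate λ, the posterior after n observations with total T = Σxᵢ is Gamma(α+n, β+T).
Posterior: Gamma(1.51+12, 11.26+15.86) = Gamma(13.51, 27.12).
The predictive distribution for the next observation is Lomax; its mean is β/(α−1) = 27.12/12.51 = 2.1679.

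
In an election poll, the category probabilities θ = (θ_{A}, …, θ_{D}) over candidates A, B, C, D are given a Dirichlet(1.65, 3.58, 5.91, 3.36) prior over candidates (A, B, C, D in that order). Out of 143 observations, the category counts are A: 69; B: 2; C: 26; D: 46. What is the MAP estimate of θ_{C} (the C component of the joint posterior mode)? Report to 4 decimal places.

0.2014

The Dirichlet prior is conjugate to the Multinomial likelihood: each posterior αⱼ = prior αⱼ + observed count nⱼ.
Posterior concentration: (70.65, 5.58, 31.91, 49.36), total = 157.50.
Joint mode component: (α_{C}−1)/(Σα−K) = 30.91/153.50 = 0.2014.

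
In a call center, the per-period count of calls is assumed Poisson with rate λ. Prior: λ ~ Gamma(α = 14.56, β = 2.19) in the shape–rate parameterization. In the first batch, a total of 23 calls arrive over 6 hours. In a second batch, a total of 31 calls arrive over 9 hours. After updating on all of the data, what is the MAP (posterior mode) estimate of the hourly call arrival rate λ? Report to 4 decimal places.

With a Gamma(shape α, rate β) prior, the Poisson likelihood is conjugate: the posterior is Gamma(α + ΣXᵢ, β + n).
After batch 1: Gamma(α+S, β+n) = Gamma(14.56+23, 2.19+6) = Gamma(37.56, 8.19).
After batch 2: Gamma(α+S, β+n) = Gamma(37.56+31, 8.19+9) = Gamma(68.56, 17.19).
Mode of Gamma(α,β) for α≥1 is (α−1)/β = 67.56/17.19 = 3.9302.

3.9302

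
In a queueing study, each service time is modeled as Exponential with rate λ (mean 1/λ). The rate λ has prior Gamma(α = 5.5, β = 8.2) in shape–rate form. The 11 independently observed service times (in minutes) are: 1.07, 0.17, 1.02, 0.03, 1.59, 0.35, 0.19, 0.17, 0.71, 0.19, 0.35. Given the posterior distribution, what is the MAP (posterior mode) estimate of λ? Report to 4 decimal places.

With a Gamma(shape α, rate β) prior on the exponential rate λ, the posterior after n observations with total T = Σxᵢ is Gamma(α+n, β+T).
Sum of observations T = 5.84 minutes; n = 11.
Posterior: Gamma(5.5+11, 8.2+5.84) = Gamma(16.5, 14.04).
Mode = (α−1)/β = 1.1040.

1.1040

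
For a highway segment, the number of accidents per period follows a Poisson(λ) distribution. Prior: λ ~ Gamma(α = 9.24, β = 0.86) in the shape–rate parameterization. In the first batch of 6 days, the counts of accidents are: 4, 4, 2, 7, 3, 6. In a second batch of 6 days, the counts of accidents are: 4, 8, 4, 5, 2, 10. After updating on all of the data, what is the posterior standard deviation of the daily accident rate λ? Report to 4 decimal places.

With a Gamma(shape α, rate β) prior, the Poisson likelihood is conjugate: the posterior is Gamma(α + ΣXᵢ, β + n).
Batch 1: sum of counts S = 26 over n = 6 days.
After batch 1: Gamma(α+S, β+n) = Gamma(9.24+26, 0.86+6) = Gamma(35.24, 6.86).
Batch 2: sum of counts S = 33 over n = 6 days.
After batch 2: Gamma(α+S, β+n) = Gamma(35.24+33, 6.86+6) = Gamma(68.24, 12.86).
SD = √α/β = √68.24/12.86 = 0.6424.

0.6424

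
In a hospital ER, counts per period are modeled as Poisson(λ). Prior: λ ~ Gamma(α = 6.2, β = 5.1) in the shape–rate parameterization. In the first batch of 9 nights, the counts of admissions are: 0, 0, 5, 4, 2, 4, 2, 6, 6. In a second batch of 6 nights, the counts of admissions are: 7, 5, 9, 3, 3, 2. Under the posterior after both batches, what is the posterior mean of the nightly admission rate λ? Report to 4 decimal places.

With a Gamma(shape α, rate β) prior, the Poisson likelihood is conjugate: the posterior is Gamma(α + ΣXᵢ, β + n).
Batch 1: sum of counts S = 29 over n = 9 nights.
After batch 1: Gamma(α+S, β+n) = Gamma(6.2+29, 5.1+9) = Gamma(35.2, 14.1).
Batch 2: sum of counts S = 29 over n = 6 nights.
After batch 2: Gamma(α+S, β+n) = Gamma(35.2+29, 14.1+6) = Gamma(64.2, 20.1).
Posterior mean = α/β = 64.2/20.1 = 3.1940.

3.1940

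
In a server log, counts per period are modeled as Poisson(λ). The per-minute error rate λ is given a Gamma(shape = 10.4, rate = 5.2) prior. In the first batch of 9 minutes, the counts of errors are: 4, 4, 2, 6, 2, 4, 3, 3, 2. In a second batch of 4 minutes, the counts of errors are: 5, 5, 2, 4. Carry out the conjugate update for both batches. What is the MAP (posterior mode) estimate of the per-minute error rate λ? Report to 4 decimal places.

With a Gamma(shape α, rate β) prior, the Poisson likelihood is conjugate: the posterior is Gamma(α + ΣXᵢ, β + n).
Batch 1: sum of counts S = 30 over n = 9 minutes.
After batch 1: Gamma(α+S, β+n) = Gamma(10.4+30, 5.2+9) = Gamma(40.4, 14.2).
Batch 2: sum of counts S = 16 over n = 4 minutes.
After batch 2: Gamma(α+S, β+n) = Gamma(40.4+16, 14.2+4) = Gamma(56.4, 18.2).
Mode of Gamma(α,β) for α≥1 is (α−1)/β = 55.4/18.2 = 3.0440.

3.0440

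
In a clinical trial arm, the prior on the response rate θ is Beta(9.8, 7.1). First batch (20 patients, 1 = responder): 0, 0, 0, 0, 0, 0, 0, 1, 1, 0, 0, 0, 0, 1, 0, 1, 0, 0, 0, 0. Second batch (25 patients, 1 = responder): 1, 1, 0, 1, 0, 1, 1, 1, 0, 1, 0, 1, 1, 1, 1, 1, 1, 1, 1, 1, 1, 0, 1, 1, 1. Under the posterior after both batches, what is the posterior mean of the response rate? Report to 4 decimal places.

The Beta prior is conjugate to a Binomial/Bernoulli likelihood; the update adds successes to α and failures to β.
After batch 1: Beta(9.8+4, 7.1+16) = Beta(13.8, 23.1).
After batch 2: Beta(13.8+20, 23.1+5) = Beta(33.8, 28.1).
Posterior mean = α/(α+β) = 33.8/61.9 = 0.5460.

0.5460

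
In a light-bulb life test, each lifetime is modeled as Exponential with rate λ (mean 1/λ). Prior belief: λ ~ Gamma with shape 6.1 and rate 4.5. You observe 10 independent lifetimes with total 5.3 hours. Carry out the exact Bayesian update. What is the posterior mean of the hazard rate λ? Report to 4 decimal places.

1.6429

With a Gamma(shape α, rate β) prior on the exponential rate λ, the posterior after n observations with total T = Σxᵢ is Gamma(α+n, β+T).
Posterior: Gamma(6.1+10, 4.5+5.3) = Gamma(16.1, 9.8).
Posterior mean of λ = α/β = 16.1/9.8 = 1.6429.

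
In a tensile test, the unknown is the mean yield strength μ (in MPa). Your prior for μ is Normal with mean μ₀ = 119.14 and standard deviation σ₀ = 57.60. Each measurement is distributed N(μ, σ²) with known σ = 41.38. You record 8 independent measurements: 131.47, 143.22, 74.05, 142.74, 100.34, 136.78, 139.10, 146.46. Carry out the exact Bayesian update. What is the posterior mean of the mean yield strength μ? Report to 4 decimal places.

For Normal data with known variance σ², a Normal(μ₀, σ₀²) prior on μ is conjugate. Posterior precision = 1/σ₀² + n/σ²; posterior mean is the precision-weighted average of μ₀ and x̄.
Σxᵢ = 131.47 + 143.22 + 74.05 + 142.74 + 100.34 + 136.78 + 139.10 + 146.46 = 1014.16, so n·x̄ = 1014.16.
σ₀² = 57.60² = 3317.76, σ² = 41.38² = 1712.3044; σ² + n·σ₀² = 1712.3044 + 8·3317.76 = 28254.3844.
Posterior mean = (μ₀/σ₀² + n·x̄/σ²)/(1/σ₀² + n/σ²) = (σ²·μ₀ + σ₀²·n·x̄)/(σ² + n·σ₀²) = (1712.3044·119.14 + 3317.76·1014.16)/28254.3844 = 3568743.427816/28254.3844 = 126.3076.

126.3076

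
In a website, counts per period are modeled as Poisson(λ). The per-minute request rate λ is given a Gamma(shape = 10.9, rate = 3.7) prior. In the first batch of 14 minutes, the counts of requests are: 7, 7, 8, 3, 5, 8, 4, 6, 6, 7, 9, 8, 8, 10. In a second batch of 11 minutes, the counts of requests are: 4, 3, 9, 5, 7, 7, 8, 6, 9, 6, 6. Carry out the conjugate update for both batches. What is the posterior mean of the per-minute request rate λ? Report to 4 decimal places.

With a Gamma(shape α, rate β) prior, the Poisson likelihood is conjugate: the posterior is Gamma(α + ΣXᵢ, β + n).
Batch 1: sum of counts S = 96 over n = 14 minutes.
After batch 1: Gamma(α+S, β+n) = Gamma(10.9+96, 3.7+14) = Gamma(106.9, 17.7).
Batch 2: sum of counts S = 70 over n = 11 minutes.
After batch 2: Gamma(α+S, β+n) = Gamma(106.9+70, 17.7+11) = Gamma(176.9, 28.7).
Posterior mean = α/β = 176.9/28.7 = 6.1638.

6.1638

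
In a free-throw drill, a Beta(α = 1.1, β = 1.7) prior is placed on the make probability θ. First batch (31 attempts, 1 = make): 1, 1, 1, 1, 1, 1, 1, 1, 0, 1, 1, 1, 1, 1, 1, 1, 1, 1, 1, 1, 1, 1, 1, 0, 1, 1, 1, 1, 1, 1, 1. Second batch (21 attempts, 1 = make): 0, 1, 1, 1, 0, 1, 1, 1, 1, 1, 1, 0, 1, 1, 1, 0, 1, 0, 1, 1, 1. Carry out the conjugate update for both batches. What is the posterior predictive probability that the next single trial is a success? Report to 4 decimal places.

The Beta prior is conjugate to a Binomial/Bernoulli likelihood; the update adds successes to α and failures to β.
After batch 1: Beta(1.1+29, 1.7+2) = Beta(30.1, 3.7).
After batch 2: Beta(30.1+16, 3.7+5) = Beta(46.1, 8.7).
For a single future Bernoulli trial, P(success | data) = α/(α+β) = 0.8412.

0.8412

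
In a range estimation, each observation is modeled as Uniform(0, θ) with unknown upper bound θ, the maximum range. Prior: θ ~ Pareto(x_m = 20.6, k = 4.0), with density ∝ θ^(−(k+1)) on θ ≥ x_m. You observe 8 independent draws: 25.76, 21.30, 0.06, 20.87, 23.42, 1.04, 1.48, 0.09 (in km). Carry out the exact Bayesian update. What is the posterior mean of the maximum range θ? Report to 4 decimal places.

A Pareto(scale x_m, shape k) prior on the upper bound θ of Uniform(0, θ) is conjugate: posterior is Pareto(max(x_m, max xᵢ), k + n).
Sample maximum = 25.76; prior scale x_m = 20.6 → posterior scale = max = 25.76.
Posterior shape = 4.0 + 8 = 12.0.
E[θ|data] = k·x_m/(k−1) = 12.0·25.76/11.0 = 28.1018.

28.1018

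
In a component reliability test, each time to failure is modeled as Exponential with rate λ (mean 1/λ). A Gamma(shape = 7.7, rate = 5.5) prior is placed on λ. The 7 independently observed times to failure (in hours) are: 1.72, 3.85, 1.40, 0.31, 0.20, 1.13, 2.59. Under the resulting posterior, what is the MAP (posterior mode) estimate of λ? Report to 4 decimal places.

0.8204

With a Gamma(shape α, rate β) prior on the exponential rate λ, the posterior after n observations with total T = Σxᵢ is Gamma(α+n, β+T).
Sum of observations T = 11.20 hours; n = 7.
Posterior: Gamma(7.7+7, 5.5+11.20) = Gamma(14.7, 16.70).
Mode = (α−1)/β = 0.8204.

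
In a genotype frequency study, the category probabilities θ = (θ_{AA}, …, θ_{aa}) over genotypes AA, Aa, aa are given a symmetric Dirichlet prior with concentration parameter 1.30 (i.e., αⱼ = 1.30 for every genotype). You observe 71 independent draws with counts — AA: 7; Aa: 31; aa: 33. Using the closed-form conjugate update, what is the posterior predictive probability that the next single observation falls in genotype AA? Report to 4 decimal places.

0.1108

The Dirichlet prior is conjugate to the Multinomial likelihood: each posterior αⱼ = prior αⱼ + observed count nⱼ.
Posterior concentration: (8.30, 32.30, 34.30), total = 74.90.
P(next = AA | data) = α_{AA}/Σα = 0.1108.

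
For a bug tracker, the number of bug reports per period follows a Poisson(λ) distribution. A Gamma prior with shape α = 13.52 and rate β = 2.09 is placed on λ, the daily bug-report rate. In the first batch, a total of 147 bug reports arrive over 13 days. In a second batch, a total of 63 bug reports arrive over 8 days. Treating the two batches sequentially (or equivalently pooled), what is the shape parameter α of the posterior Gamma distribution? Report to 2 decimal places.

223.52

With a Gamma(shape α, rate β) prior, the Poisson likelihood is conjugate: the posterior is Gamma(α + ΣXᵢ, β + n).
After batch 1: Gamma(α+S, β+n) = Gamma(13.52+147, 2.09+13) = Gamma(160.52, 15.09).
After batch 2: Gamma(α+S, β+n) = Gamma(160.52+63, 15.09+8) = Gamma(223.52, 23.09).
Posterior α = 223.52.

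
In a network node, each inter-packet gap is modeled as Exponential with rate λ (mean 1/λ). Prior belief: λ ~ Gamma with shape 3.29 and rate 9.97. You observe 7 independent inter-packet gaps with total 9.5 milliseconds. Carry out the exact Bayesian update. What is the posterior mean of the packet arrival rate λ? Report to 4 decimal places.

0.5285

With a Gamma(shape α, rate β) prior on the exponential rate λ, the posterior after n observations with total T = Σxᵢ is Gamma(α+n, β+T).
Posterior: Gamma(3.29+7, 9.97+9.5) = Gamma(10.29, 19.47).
Posterior mean of λ = α/β = 10.29/19.47 = 0.5285.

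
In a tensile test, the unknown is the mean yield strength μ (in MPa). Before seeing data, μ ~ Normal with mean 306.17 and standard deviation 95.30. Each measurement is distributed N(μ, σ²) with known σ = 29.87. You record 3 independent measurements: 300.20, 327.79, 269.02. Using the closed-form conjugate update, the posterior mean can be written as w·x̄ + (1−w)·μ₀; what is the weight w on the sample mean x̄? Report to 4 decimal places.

For Normal data with known variance σ², a Normal(μ₀, σ₀²) prior on μ is conjugate. Posterior precision = 1/σ₀² + n/σ²; posterior mean is the precision-weighted average of μ₀ and x̄.
σ₀² = 95.30² = 9082.09, σ² = 29.87² = 892.2169. Prior precision 1/σ₀² = 1/9082.09; data precision n/σ² = 3/892.2169.
w = (n/σ²)/(1/σ₀² + n/σ²) = n·σ₀²/(σ² + n·σ₀²) = 3·9082.09/(892.2169 + 3·9082.09) = 27246.27/28138.4869 = 0.9683.

0.9683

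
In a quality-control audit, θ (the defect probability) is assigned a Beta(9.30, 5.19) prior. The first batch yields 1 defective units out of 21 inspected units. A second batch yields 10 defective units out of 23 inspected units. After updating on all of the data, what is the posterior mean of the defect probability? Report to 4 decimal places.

The Beta prior is conjugate to a Binomial/Bernoulli likelihood; the update adds successes to α and failures to β.
After batch 1: Beta(9.30+1, 5.19+20) = Beta(10.30, 25.19).
After batch 2: Beta(10.30+10, 25.19+13) = Beta(20.30, 38.19).
Posterior mean = α/(α+β) = 20.30/58.49 = 0.3471.

0.3471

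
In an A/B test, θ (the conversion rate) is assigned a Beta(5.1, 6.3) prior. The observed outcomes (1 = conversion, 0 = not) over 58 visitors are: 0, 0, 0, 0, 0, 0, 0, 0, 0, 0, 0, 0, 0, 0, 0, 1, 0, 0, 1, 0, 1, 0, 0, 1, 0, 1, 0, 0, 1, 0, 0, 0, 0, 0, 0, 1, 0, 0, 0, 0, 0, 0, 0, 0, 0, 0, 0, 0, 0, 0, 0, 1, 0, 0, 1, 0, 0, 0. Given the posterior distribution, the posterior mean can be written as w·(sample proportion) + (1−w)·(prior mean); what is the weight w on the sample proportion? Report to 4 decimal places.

The Beta prior is conjugate to a Binomial/Bernoulli likelihood; the update adds successes to α and failures to β.
Posterior mean = (α₀+k)/(α₀+β₀+n) = [n/(α₀+β₀+n)]·(k/n) + [(α₀+β₀)/(α₀+β₀+n)]·α₀/(α₀+β₀), so only n and the prior enter the weight.
The weight on the data is w = n/(α₀+β₀+n) = 58/(5.1+6.3+58) = 58/69.4 = 0.8357.

0.8357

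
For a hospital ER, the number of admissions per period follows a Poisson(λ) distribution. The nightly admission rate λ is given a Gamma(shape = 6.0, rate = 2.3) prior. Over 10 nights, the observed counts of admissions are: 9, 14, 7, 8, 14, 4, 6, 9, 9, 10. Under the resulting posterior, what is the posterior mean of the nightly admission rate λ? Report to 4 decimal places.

With a Gamma(shape α, rate β) prior, the Poisson likelihood is conjugate: the posterior is Gamma(α + ΣXᵢ, β + n).
Sum of counts S = 90 over n = 10 nights.
Posterior: Gamma(α+S, β+n) = Gamma(6.0+90, 2.3+10) = Gamma(96.0, 12.3).
Posterior mean = α/β = 96.0/12.3 = 7.8049.

7.8049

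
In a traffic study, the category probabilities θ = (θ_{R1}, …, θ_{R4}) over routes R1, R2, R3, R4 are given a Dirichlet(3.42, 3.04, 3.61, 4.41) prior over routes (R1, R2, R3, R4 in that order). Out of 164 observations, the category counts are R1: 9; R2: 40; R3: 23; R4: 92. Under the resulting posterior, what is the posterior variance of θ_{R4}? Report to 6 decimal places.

The Dirichlet prior is conjugate to the Multinomial likelihood: each posterior αⱼ = prior αⱼ + observed count nⱼ.
Posterior concentration: (12.42, 43.04, 26.61, 96.41), total = 178.48.
Var[θ_j] = α_j(Σα−α_j)/((Σα)²(Σα+1)) = 96.41·82.07/(178.48²·179.48) = 0.001384.

0.001384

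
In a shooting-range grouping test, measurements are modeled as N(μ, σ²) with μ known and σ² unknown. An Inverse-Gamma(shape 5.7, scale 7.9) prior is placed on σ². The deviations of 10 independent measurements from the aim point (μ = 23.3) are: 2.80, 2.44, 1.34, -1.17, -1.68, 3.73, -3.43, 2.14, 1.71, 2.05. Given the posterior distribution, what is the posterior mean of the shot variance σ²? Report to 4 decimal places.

3.7611

With known mean μ and an Inverse-Gamma(α, β) prior on σ², the Normal likelihood is conjugate: posterior is Inv-Gamma(α + n/2, β + Σ(xᵢ−μ)²/2).
Σ(xᵢ−μ)² = (2.80)² + (2.44)² + (1.34)² + (-1.17)² + (-1.68)² + (3.73)² + (-3.43)² + (2.14)² + (1.71)² + (2.05)² = 57.1645.
Posterior: Inv-Gamma(5.7 + 10/2, 7.9 + 57.1645/2) = Inv-Gamma(10.70, 36.48225).
E[σ²|data] = β/(α−1) = 36.48225/9.70 = 3.7611.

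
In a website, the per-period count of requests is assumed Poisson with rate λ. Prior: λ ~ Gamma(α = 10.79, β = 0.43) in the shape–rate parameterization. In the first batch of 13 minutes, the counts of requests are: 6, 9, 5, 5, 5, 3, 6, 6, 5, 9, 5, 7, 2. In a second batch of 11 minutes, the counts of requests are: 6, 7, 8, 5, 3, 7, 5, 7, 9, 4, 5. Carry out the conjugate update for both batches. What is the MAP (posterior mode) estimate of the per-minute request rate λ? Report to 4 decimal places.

With a Gamma(shape α, rate β) prior, the Poisson likelihood is conjugate: the posterior is Gamma(α + ΣXᵢ, β + n).
Batch 1: sum of counts S = 73 over n = 13 minutes.
After batch 1: Gamma(α+S, β+n) = Gamma(10.79+73, 0.43+13) = Gamma(83.79, 13.43).
Batch 2: sum of counts S = 66 over n = 11 minutes.
After batch 2: Gamma(α+S, β+n) = Gamma(83.79+66, 13.43+11) = Gamma(149.79, 24.43).
Mode of Gamma(α,β) for α≥1 is (α−1)/β = 148.79/24.43 = 6.0905.

6.0905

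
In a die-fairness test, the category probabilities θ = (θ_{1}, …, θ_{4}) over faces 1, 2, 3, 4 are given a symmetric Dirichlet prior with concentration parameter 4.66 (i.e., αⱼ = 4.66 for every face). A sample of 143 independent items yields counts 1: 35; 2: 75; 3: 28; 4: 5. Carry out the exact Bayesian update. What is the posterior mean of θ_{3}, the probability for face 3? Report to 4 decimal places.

0.2021

The Dirichlet prior is conjugate to the Multinomial likelihood: each posterior αⱼ = prior αⱼ + observed count nⱼ.
Posterior concentration: (39.66, 79.66, 32.66, 9.66), total = 161.64.
E[θ_{3}|data] = α_{3}/Σα = 32.66/161.64 = 0.2021.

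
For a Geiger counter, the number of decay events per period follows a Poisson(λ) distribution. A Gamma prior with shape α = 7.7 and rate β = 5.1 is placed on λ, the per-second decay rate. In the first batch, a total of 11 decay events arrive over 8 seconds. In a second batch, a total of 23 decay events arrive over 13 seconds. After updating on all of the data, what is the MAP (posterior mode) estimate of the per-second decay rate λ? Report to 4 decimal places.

With a Gamma(shape α, rate β) prior, the Poisson likelihood is conjugate: the posterior is Gamma(α + ΣXᵢ, β + n).
After batch 1: Gamma(α+S, β+n) = Gamma(7.7+11, 5.1+8) = Gamma(18.7, 13.1).
After batch 2: Gamma(α+S, β+n) = Gamma(18.7+23, 13.1+13) = Gamma(41.7, 26.1).
Mode of Gamma(α,β) for α≥1 is (α−1)/β = 40.7/26.1 = 1.5594.

1.5594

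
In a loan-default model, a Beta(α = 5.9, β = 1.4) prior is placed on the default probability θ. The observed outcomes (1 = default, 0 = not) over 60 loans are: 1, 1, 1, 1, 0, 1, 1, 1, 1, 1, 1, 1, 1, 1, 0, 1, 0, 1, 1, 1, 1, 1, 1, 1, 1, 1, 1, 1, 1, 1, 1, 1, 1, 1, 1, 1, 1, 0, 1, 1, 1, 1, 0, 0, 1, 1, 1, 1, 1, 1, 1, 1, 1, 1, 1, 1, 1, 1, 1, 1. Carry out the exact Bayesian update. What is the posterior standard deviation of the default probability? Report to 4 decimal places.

0.0379

The Beta prior is conjugate to a Binomial/Bernoulli likelihood; the update adds successes to α and failures to β.
Posterior: Beta(α+k, β+n−k) = Beta(5.9+54, 1.4+6) = Beta(59.9, 7.4).
Var = αβ/((α+β)²(α+β+1)) = 59.9·7.4/(67.3²·68.3) = 0.00143287; SD = √0.00143287 = 0.0379.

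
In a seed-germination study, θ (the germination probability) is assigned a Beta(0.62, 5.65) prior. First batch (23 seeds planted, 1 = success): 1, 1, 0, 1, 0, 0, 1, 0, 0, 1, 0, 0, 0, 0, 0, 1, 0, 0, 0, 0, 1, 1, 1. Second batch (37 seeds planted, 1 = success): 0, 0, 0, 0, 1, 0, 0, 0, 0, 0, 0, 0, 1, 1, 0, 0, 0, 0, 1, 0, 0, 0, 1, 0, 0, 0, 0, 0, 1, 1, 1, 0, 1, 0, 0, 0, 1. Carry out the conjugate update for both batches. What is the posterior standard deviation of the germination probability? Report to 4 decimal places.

0.0557

The Beta prior is conjugate to a Binomial/Bernoulli likelihood; the update adds successes to α and failures to β.
After batch 1: Beta(0.62+9, 5.65+14) = Beta(9.62, 19.65).
After batch 2: Beta(9.62+10, 19.65+27) = Beta(19.62, 46.65).
Var = αβ/((α+β)²(α+β+1)) = 19.62·46.65/(66.27²·67.27) = 0.00309810; SD = √0.00309810 = 0.0557.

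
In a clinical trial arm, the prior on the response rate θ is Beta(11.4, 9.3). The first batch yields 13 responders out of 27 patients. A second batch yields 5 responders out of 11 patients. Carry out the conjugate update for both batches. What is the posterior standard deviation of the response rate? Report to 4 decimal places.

0.0647

The Beta prior is conjugate to a Binomial/Bernoulli likelihood; the update adds successes to α and failures to β.
After batch 1: Beta(11.4+13, 9.3+14) = Beta(24.4, 23.3).
After batch 2: Beta(24.4+5, 23.3+6) = Beta(29.4, 29.3).
Var = αβ/((α+β)²(α+β+1)) = 29.4·29.3/(58.7²·59.7) = 0.00418759; SD = √0.00418759 = 0.0647.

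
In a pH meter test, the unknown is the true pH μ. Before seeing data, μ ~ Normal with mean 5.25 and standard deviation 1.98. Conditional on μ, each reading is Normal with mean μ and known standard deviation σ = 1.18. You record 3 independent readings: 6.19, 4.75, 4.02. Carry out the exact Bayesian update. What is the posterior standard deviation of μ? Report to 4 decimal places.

0.6442

For Normal data with known variance σ², a Normal(μ₀, σ₀²) prior on μ is conjugate. Posterior precision = 1/σ₀² + n/σ²; posterior mean is the precision-weighted average of μ₀ and x̄.
σ₀² = 1.98² = 3.9204, σ² = 1.18² = 1.3924; σ² + n·σ₀² = 1.3924 + 3·3.9204 = 13.1536.
Posterior precision = 1/σ₀² + n/σ² = 1/3.9204 + 3/1.3924 = (σ² + n·σ₀²)/(σ₀²σ²) = 13.1536/(3.9204·1.3924); posterior variance σₙ² = σ₀²σ²/(σ² + n·σ₀²) = 3.9204·1.3924/13.1536 = 0.415002.
Posterior SD = √σₙ² = √(3.9204·1.3924/13.1536) = 0.6442.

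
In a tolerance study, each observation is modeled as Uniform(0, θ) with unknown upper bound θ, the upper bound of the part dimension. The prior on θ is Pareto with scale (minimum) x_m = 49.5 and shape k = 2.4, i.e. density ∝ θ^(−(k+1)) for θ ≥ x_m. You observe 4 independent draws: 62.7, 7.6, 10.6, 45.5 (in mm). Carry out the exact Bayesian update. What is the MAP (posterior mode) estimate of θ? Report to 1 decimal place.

62.7

A Pareto(scale x_m, shape k) prior on the upper bound θ of Uniform(0, θ) is conjugate: posterior is Pareto(max(x_m, max xᵢ), k + n).
Sample maximum = 62.7; prior scale x_m = 49.5 → posterior scale = max = 62.7.
Posterior shape = 2.4 + 4 = 6.4.
The Pareto density is decreasing on [x_m, ∞), so the mode is x_m = 62.7.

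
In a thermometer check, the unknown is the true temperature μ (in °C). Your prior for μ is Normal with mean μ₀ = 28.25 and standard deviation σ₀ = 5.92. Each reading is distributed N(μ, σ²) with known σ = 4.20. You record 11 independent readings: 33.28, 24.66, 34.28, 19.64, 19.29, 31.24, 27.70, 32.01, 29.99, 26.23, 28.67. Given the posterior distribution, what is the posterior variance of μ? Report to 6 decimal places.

For Normal data with known variance σ², a Normal(μ₀, σ₀²) prior on μ is conjugate. Posterior precision = 1/σ₀² + n/σ²; posterior mean is the precision-weighted average of μ₀ and x̄.
σ₀² = 5.92² = 35.0464, σ² = 4.20² = 17.64; σ² + n·σ₀² = 17.64 + 11·35.0464 = 403.1504.
Posterior precision = 1/σ₀² + n/σ² = 1/35.0464 + 11/17.64 = (σ² + n·σ₀²)/(σ₀²σ²) = 403.1504/(35.0464·17.64); posterior variance σₙ² = σ₀²σ²/(σ² + n·σ₀²) = 35.0464·17.64/403.1504 = 1.533469.

1.533469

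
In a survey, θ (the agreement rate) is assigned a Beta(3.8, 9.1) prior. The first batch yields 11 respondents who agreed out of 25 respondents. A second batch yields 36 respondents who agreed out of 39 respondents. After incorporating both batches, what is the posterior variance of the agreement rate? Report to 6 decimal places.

The Beta prior is conjugate to a Binomial/Bernoulli likelihood; the update adds successes to α and failures to β.
After batch 1: Beta(3.8+11, 9.1+14) = Beta(14.8, 23.1).
After batch 2: Beta(14.8+36, 23.1+3) = Beta(50.8, 26.1).
Var = αβ/((α+β)²(α+β+1)) = 50.8·26.1/(76.9²·77.9) = 0.002878.

0.002878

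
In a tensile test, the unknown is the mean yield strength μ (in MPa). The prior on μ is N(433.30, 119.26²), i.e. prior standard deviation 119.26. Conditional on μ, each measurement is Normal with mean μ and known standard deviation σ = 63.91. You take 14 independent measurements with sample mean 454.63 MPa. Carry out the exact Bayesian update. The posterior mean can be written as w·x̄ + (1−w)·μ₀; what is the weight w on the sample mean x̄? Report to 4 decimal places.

0.9799

For Normal data with known variance σ², a Normal(μ₀, σ₀²) prior on μ is conjugate. Posterior precision = 1/σ₀² + n/σ²; posterior mean is the precision-weighted average of μ₀ and x̄.
σ₀² = 119.26² = 14222.9476, σ² = 63.91² = 4084.4881. Prior precision 1/σ₀² = 1/14222.9476; data precision n/σ² = 14/4084.4881.
w = (n/σ²)/(1/σ₀² + n/σ²) = n·σ₀²/(σ² + n·σ₀²) = 14·14222.9476/(4084.4881 + 14·14222.9476) = 199121.2664/203205.7545 = 0.9799.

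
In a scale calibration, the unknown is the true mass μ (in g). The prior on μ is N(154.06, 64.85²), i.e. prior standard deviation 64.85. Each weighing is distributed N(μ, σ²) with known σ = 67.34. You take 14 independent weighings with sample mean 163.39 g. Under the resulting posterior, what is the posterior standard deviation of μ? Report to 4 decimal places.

17.3419

For Normal data with known variance σ², a Normal(μ₀, σ₀²) prior on μ is conjugate. Posterior precision = 1/σ₀² + n/σ²; posterior mean is the precision-weighted average of μ₀ and x̄.
σ₀² = 64.85² = 4205.5225, σ² = 67.34² = 4534.6756; σ² + n·σ₀² = 4534.6756 + 14·4205.5225 = 63411.9906.
Posterior precision = 1/σ₀² + n/σ² = 1/4205.5225 + 14/4534.6756 = (σ² + n·σ₀²)/(σ₀²σ²) = 63411.9906/(4205.5225·4534.6756); posterior variance σₙ² = σ₀²σ²/(σ² + n·σ₀²) = 4205.5225·4534.6756/63411.9906 = 300.742495.
Posterior SD = √σₙ² = √(4205.5225·4534.6756/63411.9906) = 17.3419.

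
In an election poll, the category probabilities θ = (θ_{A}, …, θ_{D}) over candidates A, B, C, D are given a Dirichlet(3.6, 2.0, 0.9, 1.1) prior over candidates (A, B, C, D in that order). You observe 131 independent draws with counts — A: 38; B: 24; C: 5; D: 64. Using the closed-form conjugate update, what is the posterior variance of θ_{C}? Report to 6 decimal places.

The Dirichlet prior is conjugate to the Multinomial likelihood: each posterior αⱼ = prior αⱼ + observed count nⱼ.
Posterior concentration: (41.6, 26.0, 5.9, 65.1), total = 138.6.
Var[θ_j] = α_j(Σα−α_j)/((Σα)²(Σα+1)) = 5.9·132.7/(138.6²·139.6) = 0.000292.

0.000292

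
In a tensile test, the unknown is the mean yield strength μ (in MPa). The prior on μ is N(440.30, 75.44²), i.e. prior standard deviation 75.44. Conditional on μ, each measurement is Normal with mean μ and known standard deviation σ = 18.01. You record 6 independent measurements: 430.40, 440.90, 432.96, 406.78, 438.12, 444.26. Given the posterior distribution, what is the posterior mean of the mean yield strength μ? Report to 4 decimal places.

For Normal data with known variance σ², a Normal(μ₀, σ₀²) prior on μ is conjugate. Posterior precision = 1/σ₀² + n/σ²; posterior mean is the precision-weighted average of μ₀ and x̄.
Σxᵢ = 430.40 + 440.90 + 432.96 + 406.78 + 438.12 + 444.26 = 2593.42, so n·x̄ = 2593.42.
σ₀² = 75.44² = 5691.1936, σ² = 18.01² = 324.3601; σ² + n·σ₀² = 324.3601 + 6·5691.1936 = 34471.5217.
Posterior mean = (μ₀/σ₀² + n·x̄/σ²)/(1/σ₀² + n/σ²) = (σ²·μ₀ + σ₀²·n·x̄)/(σ² + n·σ₀²) = (324.3601·440.30 + 5691.1936·2593.42)/34471.5217 = 14902471.058142/34471.5217 = 432.3125.

432.3125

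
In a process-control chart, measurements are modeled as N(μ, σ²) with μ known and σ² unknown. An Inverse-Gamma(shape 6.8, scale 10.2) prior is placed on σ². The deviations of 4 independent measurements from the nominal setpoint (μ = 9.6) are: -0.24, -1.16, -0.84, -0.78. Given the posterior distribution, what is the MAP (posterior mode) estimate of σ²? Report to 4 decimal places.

With known mean μ and an Inverse-Gamma(α, β) prior on σ², the Normal likelihood is conjugate: posterior is Inv-Gamma(α + n/2, β + Σ(xᵢ−μ)²/2).
Σ(xᵢ−μ)² = (-0.24)² + (-1.16)² + (-0.84)² + (-0.78)² = 2.7172.
Posterior: Inv-Gamma(6.8 + 4/2, 10.2 + 2.7172/2) = Inv-Gamma(8.80, 11.55860).
Mode = β/(α+1) = 11.55860/9.80 = 1.1794.

1.1794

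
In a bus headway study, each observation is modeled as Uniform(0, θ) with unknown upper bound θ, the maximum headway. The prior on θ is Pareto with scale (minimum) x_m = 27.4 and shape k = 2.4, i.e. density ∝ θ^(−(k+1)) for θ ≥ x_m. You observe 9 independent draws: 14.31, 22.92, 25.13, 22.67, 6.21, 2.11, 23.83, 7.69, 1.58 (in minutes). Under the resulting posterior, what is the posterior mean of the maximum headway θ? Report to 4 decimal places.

30.0346

A Pareto(scale x_m, shape k) prior on the upper bound θ of Uniform(0, θ) is conjugate: posterior is Pareto(max(x_m, max xᵢ), k + n).
Sample maximum = 25.13; prior scale x_m = 27.4 → posterior scale = max = 27.40.
Posterior shape = 2.4 + 9 = 11.4.
E[θ|data] = k·x_m/(k−1) = 11.4·27.40/10.4 = 30.0346.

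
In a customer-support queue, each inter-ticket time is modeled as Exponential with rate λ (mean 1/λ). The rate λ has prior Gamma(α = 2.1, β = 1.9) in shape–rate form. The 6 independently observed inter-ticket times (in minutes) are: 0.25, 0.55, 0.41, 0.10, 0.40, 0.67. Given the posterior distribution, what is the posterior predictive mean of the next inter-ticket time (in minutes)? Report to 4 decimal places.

With a Gamma(shape α, rate β) prior on the exponential rate λ, the posterior after n observations with total T = Σxᵢ is Gamma(α+n, β+T).
Sum of observations T = 2.38 minutes; n = 6.
Posterior: Gamma(2.1+6, 1.9+2.38) = Gamma(8.1, 4.28).
The predictive distribution for the next observation is Lomax; its mean is β/(α−1) = 4.28/7.1 = 0.6028.

0.6028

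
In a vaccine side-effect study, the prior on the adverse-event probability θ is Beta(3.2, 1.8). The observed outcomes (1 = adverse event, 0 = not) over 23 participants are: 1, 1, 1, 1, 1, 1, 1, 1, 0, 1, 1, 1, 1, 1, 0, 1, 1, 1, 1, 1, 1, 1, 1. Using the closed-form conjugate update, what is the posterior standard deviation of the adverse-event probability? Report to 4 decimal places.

The Beta prior is conjugate to a Binomial/Bernoulli likelihood; the update adds successes to α and failures to β.
Posterior: Beta(α+k, β+n−k) = Beta(3.2+21, 1.8+2) = Beta(24.2, 3.8).
Var = αβ/((α+β)²(α+β+1)) = 24.2·3.8/(28.0²·29.0) = 0.00404469; SD = √0.00404469 = 0.0636.

0.0636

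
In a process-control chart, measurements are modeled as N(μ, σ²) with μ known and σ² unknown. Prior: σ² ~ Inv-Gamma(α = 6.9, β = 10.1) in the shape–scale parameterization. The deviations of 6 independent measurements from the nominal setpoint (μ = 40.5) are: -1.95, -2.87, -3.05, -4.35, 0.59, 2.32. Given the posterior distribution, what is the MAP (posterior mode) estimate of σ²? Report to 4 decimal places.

3.0365

With known mean μ and an Inverse-Gamma(α, β) prior on σ², the Normal likelihood is conjugate: posterior is Inv-Gamma(α + n/2, β + Σ(xᵢ−μ)²/2).
Σ(xᵢ−μ)² = (-1.95)² + (-2.87)² + (-3.05)² + (-4.35)² + (0.59)² + (2.32)² = 45.9949.
Posterior: Inv-Gamma(6.9 + 6/2, 10.1 + 45.9949/2) = Inv-Gamma(9.90, 33.09745).
Mode = β/(α+1) = 33.09745/10.90 = 3.0365.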